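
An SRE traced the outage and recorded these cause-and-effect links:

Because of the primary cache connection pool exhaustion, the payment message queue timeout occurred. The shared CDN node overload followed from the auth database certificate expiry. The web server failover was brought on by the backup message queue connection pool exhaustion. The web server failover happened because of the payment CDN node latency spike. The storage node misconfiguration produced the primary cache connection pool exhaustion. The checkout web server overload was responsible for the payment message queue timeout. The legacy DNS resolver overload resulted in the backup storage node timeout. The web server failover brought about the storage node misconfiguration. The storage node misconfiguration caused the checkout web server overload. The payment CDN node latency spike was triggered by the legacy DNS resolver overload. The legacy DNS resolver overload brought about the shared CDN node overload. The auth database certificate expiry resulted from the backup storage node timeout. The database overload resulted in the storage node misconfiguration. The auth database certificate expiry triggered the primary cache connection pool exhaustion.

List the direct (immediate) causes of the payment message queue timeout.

the checkout web server overload, the primary cache connection pool exhaustion

Upstream contributors include the legacy DNS resolver overload, the backup storage node timeout, the auth database certificate expiry, the backup message queue connection pool exhaustion, the database overload, the payment CDN node latency spike, the web server failover, the storage node misconfiguration, but only the checkout web server overload, the primary cache connection pool exhaustion feed directly into the payment message queue timeout.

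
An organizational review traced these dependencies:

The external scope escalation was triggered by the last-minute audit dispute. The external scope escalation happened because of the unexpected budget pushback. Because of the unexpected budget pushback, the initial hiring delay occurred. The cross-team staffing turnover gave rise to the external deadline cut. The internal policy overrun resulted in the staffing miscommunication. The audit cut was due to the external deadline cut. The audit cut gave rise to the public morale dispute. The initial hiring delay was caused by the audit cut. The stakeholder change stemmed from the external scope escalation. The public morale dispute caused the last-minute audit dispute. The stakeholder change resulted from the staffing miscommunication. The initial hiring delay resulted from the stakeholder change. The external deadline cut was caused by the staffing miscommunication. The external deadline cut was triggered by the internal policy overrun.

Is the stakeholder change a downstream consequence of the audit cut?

There is a causal chain: the audit cut → the public morale dispute → the last-minute audit dispute → the external scope escalation → the stakeholder change.

Yes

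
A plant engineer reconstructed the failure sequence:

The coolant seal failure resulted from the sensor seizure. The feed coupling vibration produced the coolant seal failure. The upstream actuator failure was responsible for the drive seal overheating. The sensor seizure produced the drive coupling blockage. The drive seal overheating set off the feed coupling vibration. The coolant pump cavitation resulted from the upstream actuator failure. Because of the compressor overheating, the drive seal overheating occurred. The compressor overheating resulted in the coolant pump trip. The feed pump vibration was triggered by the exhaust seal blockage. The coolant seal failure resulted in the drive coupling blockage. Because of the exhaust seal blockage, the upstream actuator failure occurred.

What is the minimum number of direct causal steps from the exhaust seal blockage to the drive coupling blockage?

Shortest chain: the exhaust seal blockage → the upstream actuator failure → the drive seal overheating → the feed coupling vibration → the coolant seal failure → the drive coupling blockage.

5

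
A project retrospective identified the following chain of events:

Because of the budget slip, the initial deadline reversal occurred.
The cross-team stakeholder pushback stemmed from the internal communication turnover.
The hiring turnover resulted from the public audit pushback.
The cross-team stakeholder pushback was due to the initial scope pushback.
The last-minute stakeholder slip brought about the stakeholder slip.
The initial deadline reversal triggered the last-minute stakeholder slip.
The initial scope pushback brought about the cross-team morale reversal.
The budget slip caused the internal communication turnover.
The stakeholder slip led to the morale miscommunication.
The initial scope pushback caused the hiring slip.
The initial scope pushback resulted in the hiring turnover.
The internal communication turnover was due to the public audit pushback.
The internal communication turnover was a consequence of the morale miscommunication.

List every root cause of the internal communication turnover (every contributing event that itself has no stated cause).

the budget slip, the public audit pushback

Tracing upstream from the internal communication turnover: the internal communication turnover ← the budget slip.
A separate upstream branch: the internal communication turnover ← the public audit pushback.
Each of those chain origins has no stated cause.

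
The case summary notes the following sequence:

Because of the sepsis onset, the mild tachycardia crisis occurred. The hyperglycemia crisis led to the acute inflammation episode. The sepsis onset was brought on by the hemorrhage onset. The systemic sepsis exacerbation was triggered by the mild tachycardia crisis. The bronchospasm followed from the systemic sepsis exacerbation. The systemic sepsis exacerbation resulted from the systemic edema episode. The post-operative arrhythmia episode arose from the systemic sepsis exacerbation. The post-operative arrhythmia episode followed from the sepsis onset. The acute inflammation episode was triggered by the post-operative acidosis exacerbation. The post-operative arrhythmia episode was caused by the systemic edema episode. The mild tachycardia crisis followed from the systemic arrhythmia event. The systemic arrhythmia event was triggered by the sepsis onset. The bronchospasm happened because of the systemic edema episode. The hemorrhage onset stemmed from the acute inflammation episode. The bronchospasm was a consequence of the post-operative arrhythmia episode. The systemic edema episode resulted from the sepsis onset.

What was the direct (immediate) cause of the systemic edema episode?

Upstream contributors include the hyperglycemia crisis, the acute inflammation episode, the hemorrhage onset, the post-operative acidosis exacerbation, but only the sepsis onset feeds directly into the systemic edema episode.

the sepsis onset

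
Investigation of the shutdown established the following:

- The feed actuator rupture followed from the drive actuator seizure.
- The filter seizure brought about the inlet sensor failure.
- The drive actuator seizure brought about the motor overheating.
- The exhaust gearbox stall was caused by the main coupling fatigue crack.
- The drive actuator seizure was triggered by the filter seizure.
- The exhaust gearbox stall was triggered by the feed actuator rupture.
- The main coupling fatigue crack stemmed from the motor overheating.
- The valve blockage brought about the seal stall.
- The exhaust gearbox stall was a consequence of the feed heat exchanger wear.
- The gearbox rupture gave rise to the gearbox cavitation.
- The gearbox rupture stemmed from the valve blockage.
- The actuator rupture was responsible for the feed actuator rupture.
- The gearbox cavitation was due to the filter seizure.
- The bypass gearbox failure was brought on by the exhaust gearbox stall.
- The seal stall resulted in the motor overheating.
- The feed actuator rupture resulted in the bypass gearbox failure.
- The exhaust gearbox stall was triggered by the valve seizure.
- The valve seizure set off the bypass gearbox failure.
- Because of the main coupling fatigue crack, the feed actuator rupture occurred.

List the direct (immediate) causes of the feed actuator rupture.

the actuator rupture, the drive actuator seizure, the main coupling fatigue crack

Upstream contributors include the filter seizure, the valve blockage, the seal stall, the motor overheating, but only the actuator rupture, the drive actuator seizure, the main coupling fatigue crack feed directly into the feed actuator rupture.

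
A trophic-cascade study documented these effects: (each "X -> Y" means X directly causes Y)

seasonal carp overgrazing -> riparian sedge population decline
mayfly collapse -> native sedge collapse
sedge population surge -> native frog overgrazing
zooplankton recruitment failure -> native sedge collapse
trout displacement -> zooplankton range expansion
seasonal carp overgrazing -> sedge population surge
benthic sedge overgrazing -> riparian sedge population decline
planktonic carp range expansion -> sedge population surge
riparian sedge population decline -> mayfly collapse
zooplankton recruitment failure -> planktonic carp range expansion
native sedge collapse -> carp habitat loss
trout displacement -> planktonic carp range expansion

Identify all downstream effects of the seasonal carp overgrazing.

the carp habitat loss, the mayfly collapse, the native frog overgrazing, the native sedge collapse, the riparian sedge population decline, the sedge population surge

Direct effects: the sedge population surge, the riparian sedge population decline.
2 steps out: the native frog overgrazing, the mayfly collapse.
3 steps out: the native sedge collapse.
4 steps out: the carp habitat loss.
Not reachable from it: the trout displacement, the zooplankton recruitment failure, the planktonic carp range expansion, the zooplankton range expansion, the benthic sedge overgrazing.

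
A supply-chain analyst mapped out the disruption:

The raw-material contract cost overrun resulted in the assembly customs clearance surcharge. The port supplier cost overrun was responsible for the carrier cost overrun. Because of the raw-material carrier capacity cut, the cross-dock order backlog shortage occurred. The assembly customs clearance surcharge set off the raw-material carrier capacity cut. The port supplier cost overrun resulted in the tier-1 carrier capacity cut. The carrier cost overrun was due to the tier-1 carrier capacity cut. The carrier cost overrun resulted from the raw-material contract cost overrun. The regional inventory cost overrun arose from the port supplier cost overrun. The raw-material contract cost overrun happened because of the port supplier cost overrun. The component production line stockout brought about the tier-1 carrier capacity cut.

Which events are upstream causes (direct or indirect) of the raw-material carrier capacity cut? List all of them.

the assembly customs clearance surcharge, the port supplier cost overrun, the raw-material contract cost overrun

Immediate cause of the raw-material carrier capacity cut: the assembly customs clearance surcharge.
Further upstream: the port supplier cost overrun, the raw-material contract cost overrun.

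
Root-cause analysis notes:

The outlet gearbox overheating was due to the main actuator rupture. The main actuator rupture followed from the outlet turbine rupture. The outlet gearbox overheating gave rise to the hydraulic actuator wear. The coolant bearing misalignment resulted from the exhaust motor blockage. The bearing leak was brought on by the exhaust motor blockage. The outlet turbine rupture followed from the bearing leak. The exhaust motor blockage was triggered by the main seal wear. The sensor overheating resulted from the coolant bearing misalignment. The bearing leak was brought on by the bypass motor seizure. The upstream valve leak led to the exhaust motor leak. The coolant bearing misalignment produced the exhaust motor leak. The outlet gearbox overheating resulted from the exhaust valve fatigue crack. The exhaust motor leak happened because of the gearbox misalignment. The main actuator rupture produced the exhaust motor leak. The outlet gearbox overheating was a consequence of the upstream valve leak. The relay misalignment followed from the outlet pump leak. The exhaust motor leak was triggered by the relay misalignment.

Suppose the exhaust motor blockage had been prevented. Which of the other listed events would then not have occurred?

Downstream of the exhaust motor blockage: the bearing leak, the coolant bearing misalignment, the sensor overheating, the outlet turbine rupture, the main actuator rupture, the outlet gearbox overheating, the hydraulic actuator wear, the exhaust motor leak.
Of those, still caused via another path: the bearing leak, the outlet turbine rupture, the main actuator rupture, the outlet gearbox overheating, the hydraulic actuator wear, the exhaust motor leak.
The remainder have no surviving cause.

the coolant bearing misalignment, the sensor overheating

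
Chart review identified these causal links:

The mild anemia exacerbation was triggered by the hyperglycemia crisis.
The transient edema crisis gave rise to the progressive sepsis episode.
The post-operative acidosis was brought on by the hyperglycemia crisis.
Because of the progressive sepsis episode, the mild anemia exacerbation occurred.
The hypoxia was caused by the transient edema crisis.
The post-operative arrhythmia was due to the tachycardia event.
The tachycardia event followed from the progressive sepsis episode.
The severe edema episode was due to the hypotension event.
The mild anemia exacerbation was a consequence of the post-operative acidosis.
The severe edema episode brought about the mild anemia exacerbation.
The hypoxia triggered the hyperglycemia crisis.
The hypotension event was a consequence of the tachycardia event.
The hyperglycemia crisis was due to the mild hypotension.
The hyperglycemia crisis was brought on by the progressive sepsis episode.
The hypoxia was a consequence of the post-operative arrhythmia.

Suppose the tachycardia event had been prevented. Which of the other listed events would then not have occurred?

the hypotension event, the post-operative arrhythmia, the severe edema episode

Downstream of the tachycardia event: the post-operative arrhythmia, the hypoxia, the hypotension event, the severe edema episode, the hyperglycemia crisis, the post-operative acidosis, the mild anemia exacerbation.
Of those, still caused via another path: the hypoxia, the hyperglycemia crisis, the post-operative acidosis, the mild anemia exacerbation.
The remainder have no surviving cause.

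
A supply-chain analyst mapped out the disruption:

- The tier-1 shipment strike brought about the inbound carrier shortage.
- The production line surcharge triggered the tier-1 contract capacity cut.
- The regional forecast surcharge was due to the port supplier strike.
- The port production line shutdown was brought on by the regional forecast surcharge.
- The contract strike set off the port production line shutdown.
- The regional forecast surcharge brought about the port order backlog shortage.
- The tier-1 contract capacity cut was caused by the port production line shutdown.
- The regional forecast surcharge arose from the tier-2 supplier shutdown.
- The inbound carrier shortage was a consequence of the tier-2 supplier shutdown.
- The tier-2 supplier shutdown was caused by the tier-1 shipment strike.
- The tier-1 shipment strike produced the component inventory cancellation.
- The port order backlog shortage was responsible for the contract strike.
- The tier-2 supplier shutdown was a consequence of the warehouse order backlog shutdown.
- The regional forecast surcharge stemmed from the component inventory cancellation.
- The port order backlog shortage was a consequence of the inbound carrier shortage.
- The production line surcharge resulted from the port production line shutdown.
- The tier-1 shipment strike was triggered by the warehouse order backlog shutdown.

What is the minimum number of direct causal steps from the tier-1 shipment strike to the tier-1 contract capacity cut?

Shortest chain: the tier-1 shipment strike → the tier-2 supplier shutdown → the regional forecast surcharge → the port production line shutdown → the tier-1 contract capacity cut.

4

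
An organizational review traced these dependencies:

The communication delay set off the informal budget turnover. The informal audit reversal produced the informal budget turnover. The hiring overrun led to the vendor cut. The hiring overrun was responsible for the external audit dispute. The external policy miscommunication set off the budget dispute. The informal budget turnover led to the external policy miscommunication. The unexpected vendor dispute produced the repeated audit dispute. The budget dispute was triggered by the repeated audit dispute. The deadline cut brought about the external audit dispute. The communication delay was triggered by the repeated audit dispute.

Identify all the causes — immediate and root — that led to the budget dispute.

the communication delay, the external policy miscommunication, the informal audit reversal, the informal budget turnover, the repeated audit dispute, the unexpected vendor dispute

Immediate causes of the budget dispute: the repeated audit dispute, the external policy miscommunication.
Further upstream: the informal audit reversal, the unexpected vendor dispute, the communication delay, the informal budget turnover.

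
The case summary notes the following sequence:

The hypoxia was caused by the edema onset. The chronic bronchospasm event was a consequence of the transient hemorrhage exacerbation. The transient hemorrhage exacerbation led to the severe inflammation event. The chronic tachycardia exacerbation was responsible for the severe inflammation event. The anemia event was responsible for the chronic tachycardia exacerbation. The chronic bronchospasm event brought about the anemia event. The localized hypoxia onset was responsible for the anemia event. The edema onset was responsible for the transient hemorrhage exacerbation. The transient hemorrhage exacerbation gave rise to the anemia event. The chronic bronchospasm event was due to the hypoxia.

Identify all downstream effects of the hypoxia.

Direct effects: the chronic bronchospasm event.
2 steps out: the anemia event.
3 steps out: the chronic tachycardia exacerbation.
4 steps out: the severe inflammation event.
Not reachable from it: the edema onset, the transient hemorrhage exacerbation, the localized hypoxia onset.

the anemia event, the chronic bronchospasm event, the chronic tachycardia exacerbation, the severe inflammation event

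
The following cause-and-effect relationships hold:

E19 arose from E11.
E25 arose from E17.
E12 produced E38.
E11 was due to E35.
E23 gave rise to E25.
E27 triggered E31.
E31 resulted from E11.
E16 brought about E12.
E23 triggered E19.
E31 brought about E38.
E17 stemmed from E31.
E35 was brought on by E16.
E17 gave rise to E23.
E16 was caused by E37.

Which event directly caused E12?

Upstream contributors include E37, but only E16 feeds directly into E12.

E16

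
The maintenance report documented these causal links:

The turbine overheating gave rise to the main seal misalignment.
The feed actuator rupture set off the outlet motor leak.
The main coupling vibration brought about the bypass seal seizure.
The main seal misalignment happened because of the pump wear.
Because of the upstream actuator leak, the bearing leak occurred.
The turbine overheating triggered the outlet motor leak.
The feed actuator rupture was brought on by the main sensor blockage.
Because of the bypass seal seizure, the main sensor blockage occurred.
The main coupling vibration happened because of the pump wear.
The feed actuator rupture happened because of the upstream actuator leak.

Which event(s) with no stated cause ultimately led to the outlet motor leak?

Tracing upstream from the outlet motor leak: the outlet motor leak ← the feed actuator rupture ← the upstream actuator leak.
A separate upstream branch: the outlet motor leak ← the feed actuator rupture ← the main sensor blockage ← the bypass seal seizure ← the main coupling vibration ← the pump wear.
A separate upstream branch: the outlet motor leak ← the turbine overheating.
Each of those chain origins has no stated cause.

the pump wear, the turbine overheating, the upstream actuator leak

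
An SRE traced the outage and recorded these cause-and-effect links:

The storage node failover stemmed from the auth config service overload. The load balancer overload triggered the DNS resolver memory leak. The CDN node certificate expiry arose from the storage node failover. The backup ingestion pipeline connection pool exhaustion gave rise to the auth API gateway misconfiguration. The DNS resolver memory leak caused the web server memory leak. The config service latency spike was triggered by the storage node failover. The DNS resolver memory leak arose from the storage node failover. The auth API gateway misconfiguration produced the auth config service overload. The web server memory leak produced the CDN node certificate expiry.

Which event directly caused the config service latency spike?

Upstream contributors include the backup ingestion pipeline connection pool exhaustion, the auth API gateway misconfiguration, the auth config service overload, but only the storage node failover feeds directly into the config service latency spike.

the storage node failover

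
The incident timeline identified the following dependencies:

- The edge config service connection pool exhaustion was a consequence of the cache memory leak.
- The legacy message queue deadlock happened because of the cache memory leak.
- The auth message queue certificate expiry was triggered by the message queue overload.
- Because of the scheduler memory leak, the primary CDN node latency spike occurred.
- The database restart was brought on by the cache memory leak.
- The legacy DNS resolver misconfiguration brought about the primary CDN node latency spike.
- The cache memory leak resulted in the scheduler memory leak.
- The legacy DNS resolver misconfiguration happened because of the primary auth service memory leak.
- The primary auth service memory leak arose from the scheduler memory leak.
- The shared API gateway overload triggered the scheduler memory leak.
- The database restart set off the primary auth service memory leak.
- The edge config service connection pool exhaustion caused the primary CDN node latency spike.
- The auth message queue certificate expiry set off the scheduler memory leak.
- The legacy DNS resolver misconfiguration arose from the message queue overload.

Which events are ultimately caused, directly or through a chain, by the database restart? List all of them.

the legacy DNS resolver misconfiguration, the primary CDN node latency spike, the primary auth service memory leak

Direct effects: the primary auth service memory leak.
2 steps out: the legacy DNS resolver misconfiguration.
3 steps out: the primary CDN node latency spike.
Not reachable from it: the cache memory leak, the legacy message queue deadlock, the edge config service connection pool exhaustion, the shared API gateway overload, the message queue overload, the auth message queue certificate expiry, the scheduler memory leak.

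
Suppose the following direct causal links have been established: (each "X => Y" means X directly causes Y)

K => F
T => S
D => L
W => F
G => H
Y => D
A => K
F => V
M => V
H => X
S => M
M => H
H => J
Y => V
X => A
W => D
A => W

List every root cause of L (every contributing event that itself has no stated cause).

G, T, Y

Tracing upstream from L: L ← D ← W ← A ← X ← H ← G.
A separate upstream branch: L ← D ← W ← A ← X ← H ← M ← S ← T.
A separate upstream branch: L ← D ← Y.
Each of those chain origins has no stated cause.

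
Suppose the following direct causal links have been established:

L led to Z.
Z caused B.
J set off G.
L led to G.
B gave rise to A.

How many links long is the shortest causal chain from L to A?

3

Shortest chain: L → Z → B → A.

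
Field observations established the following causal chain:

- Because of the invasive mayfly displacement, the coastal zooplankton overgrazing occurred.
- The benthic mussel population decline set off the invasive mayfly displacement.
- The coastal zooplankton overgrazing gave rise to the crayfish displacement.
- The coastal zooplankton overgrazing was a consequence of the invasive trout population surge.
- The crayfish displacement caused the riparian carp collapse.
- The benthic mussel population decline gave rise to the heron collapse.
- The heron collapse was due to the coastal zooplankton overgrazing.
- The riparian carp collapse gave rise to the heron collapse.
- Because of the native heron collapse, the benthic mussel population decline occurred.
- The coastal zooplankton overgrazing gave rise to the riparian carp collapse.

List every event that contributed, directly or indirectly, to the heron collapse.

Immediate causes of the heron collapse: the benthic mussel population decline, the coastal zooplankton overgrazing, the riparian carp collapse.
Further upstream: the native heron collapse, the invasive mayfly displacement, the crayfish displacement, the invasive trout population surge.

the benthic mussel population decline, the coastal zooplankton overgrazing, the crayfish displacement, the invasive mayfly displacement, the invasive trout population surge, the native heron collapse, the riparian carp collapse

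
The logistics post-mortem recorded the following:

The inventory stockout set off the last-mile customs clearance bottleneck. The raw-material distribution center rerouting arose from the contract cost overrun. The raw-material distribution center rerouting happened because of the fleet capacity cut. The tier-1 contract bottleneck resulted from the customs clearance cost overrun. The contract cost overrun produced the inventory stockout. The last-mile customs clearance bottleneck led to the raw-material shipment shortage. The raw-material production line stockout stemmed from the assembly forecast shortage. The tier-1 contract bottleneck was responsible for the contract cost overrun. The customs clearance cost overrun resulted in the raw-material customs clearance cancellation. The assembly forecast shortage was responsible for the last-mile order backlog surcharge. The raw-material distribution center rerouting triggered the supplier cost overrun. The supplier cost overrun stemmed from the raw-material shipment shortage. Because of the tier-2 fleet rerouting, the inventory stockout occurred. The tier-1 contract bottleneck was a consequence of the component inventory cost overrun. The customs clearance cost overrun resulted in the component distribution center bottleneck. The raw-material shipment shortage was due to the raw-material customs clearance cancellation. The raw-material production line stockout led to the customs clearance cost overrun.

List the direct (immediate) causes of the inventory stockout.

the contract cost overrun, the tier-2 fleet rerouting

Upstream contributors include the assembly forecast shortage, the raw-material production line stockout, the customs clearance cost overrun, the component inventory cost overrun, the tier-1 contract bottleneck, but only the contract cost overrun, the tier-2 fleet rerouting feed directly into the inventory stockout.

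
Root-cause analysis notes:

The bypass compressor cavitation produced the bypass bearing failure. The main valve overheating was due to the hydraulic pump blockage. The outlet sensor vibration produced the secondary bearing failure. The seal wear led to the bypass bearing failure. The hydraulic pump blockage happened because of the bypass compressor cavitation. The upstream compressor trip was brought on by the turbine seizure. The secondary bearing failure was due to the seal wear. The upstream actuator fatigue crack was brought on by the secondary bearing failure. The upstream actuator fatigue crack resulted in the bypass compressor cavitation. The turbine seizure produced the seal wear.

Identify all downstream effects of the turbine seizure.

Direct effects: the upstream compressor trip, the seal wear.
2 steps out: the secondary bearing failure, the bypass bearing failure.
3 steps out: the upstream actuator fatigue crack.
4 steps out: the bypass compressor cavitation.
5 steps out: the hydraulic pump blockage.
6 steps out: the main valve overheating.
Not reachable from it: the outlet sensor vibration.

the bypass bearing failure, the bypass compressor cavitation, the hydraulic pump blockage, the main valve overheating, the seal wear, the secondary bearing failure, the upstream actuator fatigue crack, the upstream compressor trip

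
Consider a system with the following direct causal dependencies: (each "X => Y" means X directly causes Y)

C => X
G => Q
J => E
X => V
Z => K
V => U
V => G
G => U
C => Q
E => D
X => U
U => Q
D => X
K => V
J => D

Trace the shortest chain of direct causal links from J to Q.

J → D → X → U → Q

J → D
D → X
X → U
U → Q
Length: 4 steps.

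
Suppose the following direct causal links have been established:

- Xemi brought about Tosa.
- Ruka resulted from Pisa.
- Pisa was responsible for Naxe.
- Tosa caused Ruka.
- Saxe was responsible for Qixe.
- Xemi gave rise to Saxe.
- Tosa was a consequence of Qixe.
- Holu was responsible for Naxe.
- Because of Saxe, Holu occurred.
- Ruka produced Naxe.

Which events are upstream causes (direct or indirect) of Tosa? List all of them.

Immediate causes of Tosa: Xemi, Qixe.
Further upstream: Saxe.

Qixe, Saxe, Xemi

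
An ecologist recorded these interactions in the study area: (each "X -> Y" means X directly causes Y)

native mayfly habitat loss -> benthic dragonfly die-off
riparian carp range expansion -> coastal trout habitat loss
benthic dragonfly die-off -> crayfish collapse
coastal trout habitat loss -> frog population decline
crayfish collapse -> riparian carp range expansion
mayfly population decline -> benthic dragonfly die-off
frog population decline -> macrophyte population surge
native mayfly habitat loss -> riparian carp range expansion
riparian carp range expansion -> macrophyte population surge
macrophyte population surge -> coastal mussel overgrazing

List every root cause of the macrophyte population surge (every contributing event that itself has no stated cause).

Tracing upstream from the macrophyte population surge: the macrophyte population surge ← the riparian carp range expansion ← the native mayfly habitat loss.
A separate upstream branch: the macrophyte population surge ← the riparian carp range expansion ← the crayfish collapse ← the benthic dragonfly die-off ← the mayfly population decline.
Each of those chain origins has no stated cause.

the mayfly population decline, the native mayfly habitat loss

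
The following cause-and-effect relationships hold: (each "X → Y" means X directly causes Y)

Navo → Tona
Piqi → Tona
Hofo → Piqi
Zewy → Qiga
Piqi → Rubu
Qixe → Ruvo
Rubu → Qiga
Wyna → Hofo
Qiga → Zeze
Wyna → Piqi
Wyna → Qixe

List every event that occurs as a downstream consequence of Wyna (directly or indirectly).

Direct effects: Hofo, Qixe, Piqi.
2 steps out: Ruvo, Rubu, Tona.
3 steps out: Qiga.
4 steps out: Zeze.
Not reachable from it: Navo, Zewy.

Hofo, Piqi, Qiga, Qixe, Rubu, Ruvo, Tona, Zeze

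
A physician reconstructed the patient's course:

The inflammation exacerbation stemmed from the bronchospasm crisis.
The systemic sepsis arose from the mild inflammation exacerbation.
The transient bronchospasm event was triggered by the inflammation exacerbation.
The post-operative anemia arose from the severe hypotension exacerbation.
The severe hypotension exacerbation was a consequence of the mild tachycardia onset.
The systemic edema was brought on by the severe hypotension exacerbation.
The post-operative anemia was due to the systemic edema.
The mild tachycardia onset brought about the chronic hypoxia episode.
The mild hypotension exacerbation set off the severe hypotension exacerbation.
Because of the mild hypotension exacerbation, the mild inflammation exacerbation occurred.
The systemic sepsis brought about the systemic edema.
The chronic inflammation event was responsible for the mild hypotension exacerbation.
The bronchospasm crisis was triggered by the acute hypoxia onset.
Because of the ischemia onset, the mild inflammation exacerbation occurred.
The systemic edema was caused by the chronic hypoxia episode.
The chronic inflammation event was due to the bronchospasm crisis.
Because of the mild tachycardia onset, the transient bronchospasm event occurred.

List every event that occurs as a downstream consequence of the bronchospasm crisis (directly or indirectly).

the chronic inflammation event, the inflammation exacerbation, the mild hypotension exacerbation, the mild inflammation exacerbation, the post-operative anemia, the severe hypotension exacerbation, the systemic edema, the systemic sepsis, the transient bronchospasm event

Direct effects: the chronic inflammation event, the inflammation exacerbation.
2 steps out: the mild hypotension exacerbation, the transient bronchospasm event.
3 steps out: the mild inflammation exacerbation, the severe hypotension exacerbation.
4 steps out: the systemic sepsis, the systemic edema, the post-operative anemia.
Not reachable from it: the ischemia onset, the acute hypoxia onset, the mild tachycardia onset, the chronic hypoxia episode.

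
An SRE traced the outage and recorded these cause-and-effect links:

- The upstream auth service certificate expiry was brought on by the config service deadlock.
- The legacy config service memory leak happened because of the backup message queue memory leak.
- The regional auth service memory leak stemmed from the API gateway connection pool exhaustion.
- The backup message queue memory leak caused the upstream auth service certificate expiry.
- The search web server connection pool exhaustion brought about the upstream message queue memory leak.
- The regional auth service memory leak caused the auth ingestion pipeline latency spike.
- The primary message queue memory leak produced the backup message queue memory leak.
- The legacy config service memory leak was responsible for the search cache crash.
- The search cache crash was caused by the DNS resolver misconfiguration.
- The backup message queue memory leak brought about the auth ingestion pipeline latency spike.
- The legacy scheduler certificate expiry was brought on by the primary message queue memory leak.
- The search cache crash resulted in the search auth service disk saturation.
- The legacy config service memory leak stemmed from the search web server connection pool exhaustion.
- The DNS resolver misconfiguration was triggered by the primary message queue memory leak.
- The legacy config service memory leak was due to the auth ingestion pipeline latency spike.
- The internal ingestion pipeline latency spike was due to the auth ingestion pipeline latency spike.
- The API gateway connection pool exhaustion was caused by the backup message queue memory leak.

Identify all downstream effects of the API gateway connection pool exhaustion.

Direct effects: the regional auth service memory leak.
2 steps out: the auth ingestion pipeline latency spike.
3 steps out: the legacy config service memory leak, the internal ingestion pipeline latency spike.
4 steps out: the search cache crash.
5 steps out: the search auth service disk saturation.
Not reachable from it: the search web server connection pool exhaustion, the primary message queue memory leak, the DNS resolver misconfiguration, the upstream message queue memory leak, the legacy scheduler certificate expiry, the backup message queue memory leak, the config service deadlock, the upstream auth service certificate expiry.

the auth ingestion pipeline latency spike, the internal ingestion pipeline latency spike, the legacy config service memory leak, the regional auth service memory leak, the search auth service disk saturation, the search cache crash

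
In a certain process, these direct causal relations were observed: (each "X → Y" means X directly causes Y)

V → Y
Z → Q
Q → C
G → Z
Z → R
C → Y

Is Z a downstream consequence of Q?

Q leads to C, Y; Z is not among them.

No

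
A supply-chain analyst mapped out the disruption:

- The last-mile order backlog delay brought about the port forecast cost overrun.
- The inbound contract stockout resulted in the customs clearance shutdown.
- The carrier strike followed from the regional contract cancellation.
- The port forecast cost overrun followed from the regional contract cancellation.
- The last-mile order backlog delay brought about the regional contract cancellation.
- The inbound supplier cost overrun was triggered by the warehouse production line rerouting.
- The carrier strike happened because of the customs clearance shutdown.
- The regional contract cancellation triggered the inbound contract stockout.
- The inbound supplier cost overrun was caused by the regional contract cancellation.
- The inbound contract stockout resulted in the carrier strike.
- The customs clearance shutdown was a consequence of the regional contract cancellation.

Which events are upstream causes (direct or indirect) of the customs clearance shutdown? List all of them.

Immediate causes of the customs clearance shutdown: the regional contract cancellation, the inbound contract stockout.
Further upstream: the last-mile order backlog delay.

the inbound contract stockout, the last-mile order backlog delay, the regional contract cancellation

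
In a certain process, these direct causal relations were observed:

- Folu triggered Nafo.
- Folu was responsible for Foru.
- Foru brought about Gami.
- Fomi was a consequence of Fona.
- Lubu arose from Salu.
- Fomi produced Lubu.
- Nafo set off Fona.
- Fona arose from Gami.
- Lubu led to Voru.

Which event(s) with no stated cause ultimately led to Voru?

Folu, Salu

Tracing upstream from Voru: Voru ← Lubu ← Fomi ← Fona ← Nafo ← Folu.
A separate upstream branch: Voru ← Lubu ← Salu.
Each of those chain origins has no stated cause.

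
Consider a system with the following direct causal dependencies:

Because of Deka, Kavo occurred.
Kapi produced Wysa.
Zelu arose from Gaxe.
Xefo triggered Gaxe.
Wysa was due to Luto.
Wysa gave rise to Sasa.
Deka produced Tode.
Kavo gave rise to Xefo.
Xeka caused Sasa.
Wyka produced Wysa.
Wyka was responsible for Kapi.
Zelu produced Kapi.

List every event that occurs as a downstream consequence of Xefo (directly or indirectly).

Gaxe, Kapi, Sasa, Wysa, Zelu

Direct effects: Gaxe.
2 steps out: Zelu.
3 steps out: Kapi.
4 steps out: Wysa.
5 steps out: Sasa.
Not reachable from it: Deka, Kavo, Wyka, Tode, Xeka, Luto.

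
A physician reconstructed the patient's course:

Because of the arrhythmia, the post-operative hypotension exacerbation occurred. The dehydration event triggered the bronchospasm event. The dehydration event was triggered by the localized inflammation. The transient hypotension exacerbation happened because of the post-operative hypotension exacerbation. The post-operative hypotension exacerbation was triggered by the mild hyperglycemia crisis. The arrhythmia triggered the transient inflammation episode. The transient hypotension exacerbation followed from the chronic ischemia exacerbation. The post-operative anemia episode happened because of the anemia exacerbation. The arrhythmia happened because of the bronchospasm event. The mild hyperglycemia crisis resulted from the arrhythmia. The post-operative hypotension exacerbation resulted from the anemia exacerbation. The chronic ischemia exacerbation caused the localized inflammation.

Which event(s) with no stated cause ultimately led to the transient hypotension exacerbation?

Tracing upstream from the transient hypotension exacerbation: the transient hypotension exacerbation ← the post-operative hypotension exacerbation ← the anemia exacerbation.
A separate upstream branch: the transient hypotension exacerbation ← the chronic ischemia exacerbation.
Each of those chain origins has no stated cause.

the anemia exacerbation, the chronic ischemia exacerbation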